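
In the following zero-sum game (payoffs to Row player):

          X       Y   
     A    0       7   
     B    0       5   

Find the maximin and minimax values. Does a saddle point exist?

Maximin = 0, Minimax = 0, Saddle: True

Work:
Row minimums: [0, 0] → maximin = 0
Column maximums: [0, 7] → minimax = 0
Saddle point exists! Game value = 0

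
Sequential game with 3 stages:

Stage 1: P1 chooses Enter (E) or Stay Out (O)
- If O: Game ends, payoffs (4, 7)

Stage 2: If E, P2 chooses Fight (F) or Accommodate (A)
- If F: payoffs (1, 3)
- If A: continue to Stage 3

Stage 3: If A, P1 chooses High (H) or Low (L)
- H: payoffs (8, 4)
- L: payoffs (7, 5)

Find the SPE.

SPE: (E, A, H); Outcome (8, 4)

Work:
Stage 3: P1 chooses H (8 vs 7)
Stage 2: P2: F->3, A->4 (anticipating H). Choose A
Stage 1: P1: O->4, E->8 (anticipating A, H). Choose E
SPE path: E -> A -> H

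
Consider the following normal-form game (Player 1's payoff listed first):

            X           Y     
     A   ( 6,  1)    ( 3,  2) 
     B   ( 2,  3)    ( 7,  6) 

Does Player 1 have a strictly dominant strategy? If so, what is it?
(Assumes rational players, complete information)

No strictly dominant strategy exists for Player 1

Work:
A strategy strictly dominates another if it gives a strictly higher payoff against every opponent action. Compare each pair of P1's strategies column-by-column:
  A vs B: [6 vs 2, 3 vs 7] → A does not strictly dominate B (column Y: 3 ≤ 7)
  B vs A: [2 vs 6, 7 vs 3] → B does not strictly dominate A (column X: 2 ≤ 6)
No single strategy strictly dominates all others → no strictly dominant strategy.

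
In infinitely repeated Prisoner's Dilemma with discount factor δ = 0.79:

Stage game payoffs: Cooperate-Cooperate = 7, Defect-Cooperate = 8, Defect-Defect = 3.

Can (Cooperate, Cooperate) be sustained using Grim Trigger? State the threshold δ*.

δ* = 0.2; since δ = 0.79 ≥ 0.2, cooperation can be sustained

Work:
For Grim Trigger:
Cooperate forever: 7/(1-δ)
Defect then punished: 8 + 3·δ/(1-δ)
Need: 7/(1-δ) ≥ 8 + 3·δ/(1-δ)
Solving: δ ≥ (T-R)/(T-P) = (8-7)/(8-3) = 0.2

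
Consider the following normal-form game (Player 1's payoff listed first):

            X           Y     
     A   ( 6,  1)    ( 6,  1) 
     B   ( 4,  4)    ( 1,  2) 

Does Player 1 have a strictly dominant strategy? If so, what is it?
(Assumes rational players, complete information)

Yes, Player 1's strictly dominant strategy is A

Work:
A strategy strictly dominates another if it gives a strictly higher payoff against every opponent action. Compare each pair of P1's strategies column-by-column:
  A vs B: [6 vs 4, 6 vs 1] → A strictly dominates B
  B vs A: [4 vs 6, 1 vs 6] → B does not strictly dominate A (column X: 4 ≤ 6)
A strictly dominates every other strategy → strictly dominant.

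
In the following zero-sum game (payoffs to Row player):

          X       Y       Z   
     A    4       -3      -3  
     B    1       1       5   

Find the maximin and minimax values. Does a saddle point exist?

Maximin = 1, Minimax = 1, Saddle: True

Work:
Row minimums: [-3, 1] → maximin = 1
Column maximums: [4, 1, 5] → minimax = 1
Saddle point exists! Game value = 1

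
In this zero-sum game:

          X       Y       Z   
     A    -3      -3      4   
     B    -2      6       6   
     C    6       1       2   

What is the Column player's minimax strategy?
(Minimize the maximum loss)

Column should play X or Y or Z (all achieve the minimum), value = 6

Work:
Column player minimizes Row's maximum payoff:
Column X: max payoff to Row = 6
Column Y: max payoff to Row = 6
Column Z: max payoff to Row = 6
Minimum is 6, achieved by columns X, Y, Z (tied).
Each of X or Y or Z is a minimax strategy.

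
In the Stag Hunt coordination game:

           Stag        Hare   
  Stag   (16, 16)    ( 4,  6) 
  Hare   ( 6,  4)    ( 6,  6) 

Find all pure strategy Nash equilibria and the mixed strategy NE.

Pure NE: (Stag, Stag) and (Hare, Hare); Mixed NE: p = 0.1667, q = 0.1667

Work:
Check pure NE:
(Stag, Stag): (16, 16) - no unilateral deviation beneficial
(Hare, Hare): (6, 6) - no unilateral deviation beneficial
Mixed NE: P1 plays Stag with p = 0.1667, P2 plays Stag with q = 0.1667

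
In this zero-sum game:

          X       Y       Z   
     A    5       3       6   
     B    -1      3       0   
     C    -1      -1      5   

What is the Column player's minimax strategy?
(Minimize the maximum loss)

Column should play Y, value = 3

Work:
Column player minimizes Row's maximum payoff:
Column X: max payoff to Row = 5
Column Y: max payoff to Row = 3
Column Z: max payoff to Row = 6
Minimum is 3, achieved by column Y.
Minimax strategy: Y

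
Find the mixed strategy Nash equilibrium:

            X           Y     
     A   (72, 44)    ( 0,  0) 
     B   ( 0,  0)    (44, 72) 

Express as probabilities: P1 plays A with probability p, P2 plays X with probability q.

p = 0.6207, q = 0.3793

Work:
Find probabilities that make opponent indifferent:
P2 chooses q to make P1 indifferent between A and B
P1 chooses p to make P2 indifferent between X and Y
Mixed NE: P1 plays (A: 0.6207, B: 0.3793), P2 plays (X: 0.3793, Y: 0.6207)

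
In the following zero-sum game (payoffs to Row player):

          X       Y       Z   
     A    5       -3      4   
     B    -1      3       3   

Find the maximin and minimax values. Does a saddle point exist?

Maximin = -1, Minimax = 3, Saddle: False

Work:
Row minimums: [-3, -1] → maximin = -1
Column maximums: [5, 3, 4] → minimax = 3
No saddle point (maximin ≠ minimax). Mixed strategy needed.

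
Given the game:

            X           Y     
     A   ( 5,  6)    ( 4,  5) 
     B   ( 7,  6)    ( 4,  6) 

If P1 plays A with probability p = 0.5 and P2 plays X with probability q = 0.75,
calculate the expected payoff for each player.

E[P1] = 5.5, E[P2] = 5.875

Work:
E[P1] = p·q·π₁(A,X) + p·(1-q)·π₁(A,Y) + (1-p)·q·π₁(B,X) + (1-p)·(1-q)·π₁(B,Y)
= 0.5·0.75·5 + 0.5·0.25·4 + 0.5·0.75·7 + 0.5·0.25·4
= 5.5

E[P2] = 5.875 (similar calculation)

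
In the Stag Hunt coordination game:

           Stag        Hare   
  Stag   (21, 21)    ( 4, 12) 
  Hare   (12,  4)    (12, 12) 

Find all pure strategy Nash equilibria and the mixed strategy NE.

Pure NE: (Stag, Stag) and (Hare, Hare); Mixed NE: p = 0.4706, q = 0.4706

Work:
Check pure NE:
(Stag, Stag): (21, 21) - no unilateral deviation beneficial
(Hare, Hare): (12, 12) - no unilateral deviation beneficial
Mixed NE: P1 plays Stag with p = 0.4706, P2 plays Stag with q = 0.4706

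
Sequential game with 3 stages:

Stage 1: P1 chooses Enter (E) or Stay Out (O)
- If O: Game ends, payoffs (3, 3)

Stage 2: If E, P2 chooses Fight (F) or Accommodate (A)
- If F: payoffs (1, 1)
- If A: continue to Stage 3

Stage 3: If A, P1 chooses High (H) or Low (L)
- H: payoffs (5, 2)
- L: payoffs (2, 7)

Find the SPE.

SPE: (E, A, H); Outcome (5, 2)

Work:
Stage 3: P1 chooses H (5 vs 2)
Stage 2: P2: F->1, A->2 (anticipating H). Choose A
Stage 1: P1: O->3, E->5 (anticipating A, H). Choose E
SPE path: E -> A -> H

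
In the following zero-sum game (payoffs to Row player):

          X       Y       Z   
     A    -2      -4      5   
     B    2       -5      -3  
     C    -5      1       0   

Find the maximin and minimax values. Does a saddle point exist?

Maximin = -4, Minimax = 1, Saddle: False

Work:
Row minimums: [-4, -5, -5] → maximin = -4
Column maximums: [2, 1, 5] → minimax = 1
No saddle point (maximin ≠ minimax). Mixed strategy needed.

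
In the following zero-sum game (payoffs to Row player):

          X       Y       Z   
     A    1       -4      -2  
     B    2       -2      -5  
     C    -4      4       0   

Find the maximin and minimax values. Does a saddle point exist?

Maximin = -4, Minimax = 0, Saddle: False

Work:
Row minimums: [-4, -5, -4] → maximin = -4
Column maximums: [2, 4, 0] → minimax = 0
No saddle point (maximin ≠ minimax). Mixed strategy needed.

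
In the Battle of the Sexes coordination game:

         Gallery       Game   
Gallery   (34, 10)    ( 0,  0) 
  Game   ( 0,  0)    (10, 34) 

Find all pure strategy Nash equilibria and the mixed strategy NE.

Pure NE: (Gallery, Gallery) and (Game, Game); Mixed NE: p = 0.7727, q = 0.2273

Work:
Check pure NE:
(Gallery, Gallery): (34, 10) - no unilateral deviation beneficial
(Game, Game): (10, 34) - no unilateral deviation beneficial
Mixed NE: P1 plays Gallery with p = 0.7727, P2 plays Gallery with q = 0.2273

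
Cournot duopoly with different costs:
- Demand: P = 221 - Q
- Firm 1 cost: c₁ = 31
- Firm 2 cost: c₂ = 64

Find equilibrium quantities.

q₁* = 74.33, q₂* = 41.33

Work:
Reaction: q₁ = (221 - 31 - q₂)/2
Reaction: q₂ = (221 - 64 - q₁)/2
Solve simultaneously:
q₁* = (221 - 2×31 + 64)/3 = 74.33
q₂* = (221 - 2×64 + 31)/3 = 41.33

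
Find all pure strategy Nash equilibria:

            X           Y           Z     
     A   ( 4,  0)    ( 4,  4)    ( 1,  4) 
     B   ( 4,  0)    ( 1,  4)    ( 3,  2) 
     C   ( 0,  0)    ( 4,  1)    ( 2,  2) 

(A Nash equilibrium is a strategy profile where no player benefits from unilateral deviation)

Nash equilibrium: (A, Y)

Work:
Best responses:
  P1 vs X: payoffs [4, 4, 0] → best response A/B (payoff 4)
  P1 vs Y: payoffs [4, 1, 4] → best response A/C (payoff 4)
  P1 vs Z: payoffs [1, 3, 2] → best response B (payoff 3)
  P2 vs A: payoffs [0, 4, 4] → best response Y/Z (payoff 4)
  P2 vs B: payoffs [0, 4, 2] → best response Y (payoff 4)
  P2 vs C: payoffs [0, 1, 2] → best response Z (payoff 2)
Mutual best responses: (A,Y) → Nash equilibria.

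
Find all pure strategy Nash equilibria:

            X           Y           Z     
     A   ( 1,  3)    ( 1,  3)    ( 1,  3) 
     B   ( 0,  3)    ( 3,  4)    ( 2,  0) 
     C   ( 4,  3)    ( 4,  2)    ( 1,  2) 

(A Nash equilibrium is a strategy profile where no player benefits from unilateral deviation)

Nash equilibrium: (C, X)

Work:
Best responses:
  P1 vs X: payoffs [1, 0, 4] → best response C (payoff 4)
  P1 vs Y: payoffs [1, 3, 4] → best response C (payoff 4)
  P1 vs Z: payoffs [1, 2, 1] → best response B (payoff 2)
  P2 vs A: payoffs [3, 3, 3] → best response X/Y/Z (payoff 3)
  P2 vs B: payoffs [3, 4, 0] → best response Y (payoff 4)
  P2 vs C: payoffs [3, 2, 2] → best response X (payoff 3)
Mutual best responses: (C,X) → Nash equilibria.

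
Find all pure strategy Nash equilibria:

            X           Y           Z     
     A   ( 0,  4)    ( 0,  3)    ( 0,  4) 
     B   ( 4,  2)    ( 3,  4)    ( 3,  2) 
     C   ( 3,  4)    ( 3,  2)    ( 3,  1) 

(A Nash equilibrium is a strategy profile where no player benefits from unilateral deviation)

Nash equilibrium: (B, Y)

Work:
Best responses:
  P1 vs X: payoffs [0, 4, 3] → best response B (payoff 4)
  P1 vs Y: payoffs [0, 3, 3] → best response B/C (payoff 3)
  P1 vs Z: payoffs [0, 3, 3] → best response B/C (payoff 3)
  P2 vs A: payoffs [4, 3, 4] → best response X/Z (payoff 4)
  P2 vs B: payoffs [2, 4, 2] → best response Y (payoff 4)
  P2 vs C: payoffs [4, 2, 1] → best response X (payoff 4)
Mutual best responses: (B,Y) → Nash equilibria.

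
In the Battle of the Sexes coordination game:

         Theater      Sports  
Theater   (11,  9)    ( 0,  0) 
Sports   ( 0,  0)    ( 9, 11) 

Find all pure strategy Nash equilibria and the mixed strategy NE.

Pure NE: (Theater, Theater) and (Sports, Sports); Mixed NE: p = 0.55, q = 0.45

Work:
Check pure NE:
(Theater, Theater): (11, 9) - no unilateral deviation beneficial
(Sports, Sports): (9, 11) - no unilateral deviation beneficial
Mixed NE: P1 plays Theater with p = 0.55, P2 plays Theater with q = 0.45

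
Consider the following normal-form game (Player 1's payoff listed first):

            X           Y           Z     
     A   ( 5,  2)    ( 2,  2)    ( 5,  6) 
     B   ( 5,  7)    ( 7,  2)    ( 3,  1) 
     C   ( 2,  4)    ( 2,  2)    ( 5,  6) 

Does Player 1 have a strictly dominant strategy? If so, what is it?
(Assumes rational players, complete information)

No strictly dominant strategy exists for Player 1

Work:
A strategy strictly dominates another if it gives a strictly higher payoff against every opponent action. Compare each pair of P1's strategies column-by-column:
  A vs B: [5 vs 5, 2 vs 7, 5 vs 3] → A does not strictly dominate B (column X: 5 ≤ 5)
  A vs C: [5 vs 2, 2 vs 2, 5 vs 5] → A does not strictly dominate C (column Y: 2 ≤ 2)
  B vs A: [5 vs 5, 7 vs 2, 3 vs 5] → B does not strictly dominate A (column X: 5 ≤ 5)
  B vs C: [5 vs 2, 7 vs 2, 3 vs 5] → B does not strictly dominate C (column Z: 3 ≤ 5)
  C vs A: [2 vs 5, 2 vs 2, 5 vs 5] → C does not strictly dominate A (column X: 2 ≤ 5)
  C vs B: [2 vs 5, 2 vs 7, 5 vs 3] → C does not strictly dominate B (column X: 2 ≤ 5)
No single strategy strictly dominates all others → no strictly dominant strategy.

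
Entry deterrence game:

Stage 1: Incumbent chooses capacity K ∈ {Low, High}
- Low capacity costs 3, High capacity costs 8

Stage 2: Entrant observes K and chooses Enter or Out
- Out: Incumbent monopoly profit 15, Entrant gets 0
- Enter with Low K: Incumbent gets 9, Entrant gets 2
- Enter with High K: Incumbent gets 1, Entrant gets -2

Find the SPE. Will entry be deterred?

SPE: (High, Enter|Low, Out|High); Entry deterred. Incumbent net profit = 7

Work:
After Low K: Entrant enters (2 > 0)
After High K: Entrant stays out (-2 < 0)
Incumbent: Low → 9−3=6, High → 15−8=7
Incumbent chooses High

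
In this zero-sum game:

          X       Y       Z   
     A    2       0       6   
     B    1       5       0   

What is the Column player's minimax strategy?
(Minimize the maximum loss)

Column should play X, value = 2

Work:
Column player minimizes Row's maximum payoff:
Column X: max payoff to Row = 2
Column Y: max payoff to Row = 5
Column Z: max payoff to Row = 6
Minimum is 2, achieved by column X.
Minimax strategy: X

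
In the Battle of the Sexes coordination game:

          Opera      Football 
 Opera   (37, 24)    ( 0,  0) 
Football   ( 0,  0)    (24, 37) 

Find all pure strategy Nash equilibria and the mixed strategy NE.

Pure NE: (Opera, Opera) and (Football, Football); Mixed NE: p = 0.6066, q = 0.3934

Work:
Check pure NE:
(Opera, Opera): (37, 24) - no unilateral deviation beneficial
(Football, Football): (24, 37) - no unilateral deviation beneficial
Mixed NE: P1 plays Opera with p = 0.6066, P2 plays Opera with q = 0.3934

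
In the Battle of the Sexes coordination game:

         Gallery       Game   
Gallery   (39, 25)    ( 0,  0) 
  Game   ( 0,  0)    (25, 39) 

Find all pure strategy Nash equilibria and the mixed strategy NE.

Pure NE: (Gallery, Gallery) and (Game, Game); Mixed NE: p = 0.6094, q = 0.3906

Work:
Check pure NE:
(Gallery, Gallery): (39, 25) - no unilateral deviation beneficial
(Game, Game): (25, 39) - no unilateral deviation beneficial
Mixed NE: P1 plays Gallery with p = 0.6094, P2 plays Gallery with q = 0.3906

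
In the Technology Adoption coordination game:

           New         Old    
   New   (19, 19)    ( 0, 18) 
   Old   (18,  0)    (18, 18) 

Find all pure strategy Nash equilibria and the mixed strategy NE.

Pure NE: (New, New) and (Old, Old); Mixed NE: p = 0.9474, q = 0.9474

Work:
Check pure NE:
(New, New): (19, 19) - no unilateral deviation beneficial
(Old, Old): (18, 18) - no unilateral deviation beneficial
Mixed NE: P1 plays New with p = 0.9474, P2 plays New with q = 0.9474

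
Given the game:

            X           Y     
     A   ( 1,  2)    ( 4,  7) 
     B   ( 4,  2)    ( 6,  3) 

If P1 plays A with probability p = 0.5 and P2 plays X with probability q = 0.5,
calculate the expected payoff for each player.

E[P1] = 3.75, E[P2] = 3.5

Work:
E[P1] = p·q·π₁(A,X) + p·(1-q)·π₁(A,Y) + (1-p)·q·π₁(B,X) + (1-p)·(1-q)·π₁(B,Y)
= 0.5·0.5·1 + 0.5·0.5·4 + 0.5·0.5·4 + 0.5·0.5·6
= 3.75

E[P2] = 3.5 (similar calculation)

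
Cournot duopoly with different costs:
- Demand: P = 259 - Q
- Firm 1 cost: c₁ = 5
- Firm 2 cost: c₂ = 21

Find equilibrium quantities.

q₁* = 90.0, q₂* = 74.0

Work:
Reaction: q₁ = (259 - 5 - q₂)/2
Reaction: q₂ = (259 - 21 - q₁)/2
Solve simultaneously:
q₁* = (259 - 2×5 + 21)/3 = 90.0
q₂* = (259 - 2×21 + 5)/3 = 74.0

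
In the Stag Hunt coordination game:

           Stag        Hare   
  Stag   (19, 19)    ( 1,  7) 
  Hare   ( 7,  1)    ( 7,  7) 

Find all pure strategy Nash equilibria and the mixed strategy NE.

Pure NE: (Stag, Stag) and (Hare, Hare); Mixed NE: p = 0.3333, q = 0.3333

Work:
Check pure NE:
(Stag, Stag): (19, 19) - no unilateral deviation beneficial
(Hare, Hare): (7, 7) - no unilateral deviation beneficial
Mixed NE: P1 plays Stag with p = 0.3333, P2 plays Stag with q = 0.3333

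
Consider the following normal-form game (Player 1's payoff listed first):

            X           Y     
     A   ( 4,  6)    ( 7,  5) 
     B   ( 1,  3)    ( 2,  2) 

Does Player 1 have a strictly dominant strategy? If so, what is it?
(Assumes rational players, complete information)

Yes, Player 1's strictly dominant strategy is A

Work:
A strategy strictly dominates another if it gives a strictly higher payoff against every opponent action. Compare each pair of P1's strategies column-by-column:
  A vs B: [4 vs 1, 7 vs 2] → A strictly dominates B
  B vs A: [1 vs 4, 2 vs 7] → B does not strictly dominate A (column X: 1 ≤ 4)
A strictly dominates every other strategy → strictly dominant.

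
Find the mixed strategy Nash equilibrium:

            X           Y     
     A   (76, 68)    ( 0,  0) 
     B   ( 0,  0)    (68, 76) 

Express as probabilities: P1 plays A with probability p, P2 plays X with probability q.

p = 0.5278, q = 0.4722

Work:
Find probabilities that make opponent indifferent:
P2 chooses q to make P1 indifferent between A and B
P1 chooses p to make P2 indifferent between X and Y
Mixed NE: P1 plays (A: 0.5278, B: 0.4722), P2 plays (X: 0.4722, Y: 0.5278)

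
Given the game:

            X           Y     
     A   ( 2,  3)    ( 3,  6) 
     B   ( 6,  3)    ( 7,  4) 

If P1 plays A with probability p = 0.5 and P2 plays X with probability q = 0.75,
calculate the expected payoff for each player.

E[P1] = 4.25, E[P2] = 3.5

Work:
E[P1] = p·q·π₁(A,X) + p·(1-q)·π₁(A,Y) + (1-p)·q·π₁(B,X) + (1-p)·(1-q)·π₁(B,Y)
= 0.5·0.75·2 + 0.5·0.25·3 + 0.5·0.75·6 + 0.5·0.25·7
= 4.25

E[P2] = 3.5 (similar calculation)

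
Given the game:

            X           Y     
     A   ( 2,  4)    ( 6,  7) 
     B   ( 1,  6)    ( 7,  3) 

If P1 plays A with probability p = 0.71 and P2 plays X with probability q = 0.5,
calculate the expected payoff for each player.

E[P1] = 4.0, E[P2] = 5.21

Work:
E[P1] = p·q·π₁(A,X) + p·(1-q)·π₁(A,Y) + (1-p)·q·π₁(B,X) + (1-p)·(1-q)·π₁(B,Y)
= 0.71·0.5·2 + 0.71·0.5·6 + 0.29·0.5·1 + 0.29·0.5·7
= 4.0

E[P2] = 5.21 (similar calculation)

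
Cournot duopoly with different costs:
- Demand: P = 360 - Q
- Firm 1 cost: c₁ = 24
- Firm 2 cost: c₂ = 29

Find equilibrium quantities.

q₁* = 113.67, q₂* = 108.67

Work:
Reaction: q₁ = (360 - 24 - q₂)/2
Reaction: q₂ = (360 - 29 - q₁)/2
Solve simultaneously:
q₁* = (360 - 2×24 + 29)/3 = 113.67
q₂* = (360 - 2×29 + 24)/3 = 108.67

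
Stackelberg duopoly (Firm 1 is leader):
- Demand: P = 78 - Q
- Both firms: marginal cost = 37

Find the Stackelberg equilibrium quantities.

q₁* (leader) = 20.5, q₂* (follower) = 10.25

Work:
Follower's reaction: q₂ = (a - c - q₁)/2
Leader substitutes: π₁ = q₁·(a - q₁ - (a-c-q₁)/2 - c)
FOC: q₁* = (78 - 37)/2 = 20.50
Then: q₂* = (78 - 37 - 20.5)/2 = 10.25
Leader has first-mover advantage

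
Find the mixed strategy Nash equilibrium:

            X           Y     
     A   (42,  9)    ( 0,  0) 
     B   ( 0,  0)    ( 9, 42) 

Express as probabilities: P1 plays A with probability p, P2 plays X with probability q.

p = 0.8235, q = 0.1765

Work:
Find probabilities that make opponent indifferent:
P2 chooses q to make P1 indifferent between A and B
P1 chooses p to make P2 indifferent between X and Y
Mixed NE: P1 plays (A: 0.8235, B: 0.1765), P2 plays (X: 0.1765, Y: 0.8235)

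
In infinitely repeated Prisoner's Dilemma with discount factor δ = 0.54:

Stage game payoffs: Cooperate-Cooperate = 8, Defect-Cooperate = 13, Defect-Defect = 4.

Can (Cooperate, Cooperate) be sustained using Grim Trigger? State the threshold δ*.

δ* = 0.5556; since δ = 0.54 < 0.5556, cooperation cannot be sustained

Work:
For Grim Trigger:
Cooperate forever: 8/(1-δ)
Defect then punished: 13 + 4·δ/(1-δ)
Need: 8/(1-δ) ≥ 13 + 4·δ/(1-δ)
Solving: δ ≥ (T-R)/(T-P) = (13-8)/(13-4) = 0.5556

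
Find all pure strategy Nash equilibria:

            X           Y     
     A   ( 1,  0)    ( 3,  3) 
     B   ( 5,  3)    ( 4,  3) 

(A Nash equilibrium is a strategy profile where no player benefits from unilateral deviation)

Nash equilibrium: (B, X), (B, Y)

Work:
Best responses:
  P1 vs X: payoffs [1, 5] → best response B (payoff 5)
  P1 vs Y: payoffs [3, 4] → best response B (payoff 4)
  P2 vs A: payoffs [0, 3] → best response Y (payoff 3)
  P2 vs B: payoffs [3, 3] → best response X/Y (payoff 3)
Mutual best responses: (B,X), (B,Y) → Nash equilibria.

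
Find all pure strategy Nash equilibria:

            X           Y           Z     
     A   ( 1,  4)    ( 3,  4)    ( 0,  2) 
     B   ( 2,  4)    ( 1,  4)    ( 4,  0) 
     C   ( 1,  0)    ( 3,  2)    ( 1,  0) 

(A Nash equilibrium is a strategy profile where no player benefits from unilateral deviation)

Nash equilibrium: (A, Y), (B, X), (C, Y)

Work:
Best responses:
  P1 vs X: payoffs [1, 2, 1] → best response B (payoff 2)
  P1 vs Y: payoffs [3, 1, 3] → best response A/C (payoff 3)
  P1 vs Z: payoffs [0, 4, 1] → best response B (payoff 4)
  P2 vs A: payoffs [4, 4, 2] → best response X/Y (payoff 4)
  P2 vs B: payoffs [4, 4, 0] → best response X/Y (payoff 4)
  P2 vs C: payoffs [0, 2, 0] → best response Y (payoff 2)
Mutual best responses: (A,Y), (B,X), (C,Y) → Nash equilibria.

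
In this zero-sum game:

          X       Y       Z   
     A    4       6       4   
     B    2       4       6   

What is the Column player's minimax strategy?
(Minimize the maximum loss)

Column should play X, value = 4

Work:
Column player minimizes Row's maximum payoff:
Column X: max payoff to Row = 4
Column Y: max payoff to Row = 6
Column Z: max payoff to Row = 6
Minimum is 4, achieved by column X.
Minimax strategy: X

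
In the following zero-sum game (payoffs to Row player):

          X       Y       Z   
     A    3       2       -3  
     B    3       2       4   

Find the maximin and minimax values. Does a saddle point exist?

Maximin = 2, Minimax = 2, Saddle: True

Work:
Row minimums: [-3, 2] → maximin = 2
Column maximums: [3, 2, 4] → minimax = 2
Saddle point exists! Game value = 2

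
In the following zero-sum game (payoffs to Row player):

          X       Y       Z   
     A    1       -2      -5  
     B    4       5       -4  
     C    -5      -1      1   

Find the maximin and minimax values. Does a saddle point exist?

Maximin = -4, Minimax = 1, Saddle: False

Work:
Row minimums: [-5, -4, -5] → maximin = -4
Column maximums: [4, 5, 1] → minimax = 1
No saddle point (maximin ≠ minimax). Mixed strategy needed.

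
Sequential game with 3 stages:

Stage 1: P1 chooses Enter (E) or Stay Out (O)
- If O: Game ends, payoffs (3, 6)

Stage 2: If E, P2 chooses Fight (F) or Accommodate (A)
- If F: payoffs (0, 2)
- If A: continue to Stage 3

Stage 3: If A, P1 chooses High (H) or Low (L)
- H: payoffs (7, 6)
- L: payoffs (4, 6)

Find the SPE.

SPE: (E, A, H); Outcome (7, 6)

Work:
Stage 3: P1 chooses H (7 vs 4)
Stage 2: P2: F->2, A->6 (anticipating H). Choose A
Stage 1: P1: O->3, E->7 (anticipating A, H). Choose E
SPE path: E -> A -> H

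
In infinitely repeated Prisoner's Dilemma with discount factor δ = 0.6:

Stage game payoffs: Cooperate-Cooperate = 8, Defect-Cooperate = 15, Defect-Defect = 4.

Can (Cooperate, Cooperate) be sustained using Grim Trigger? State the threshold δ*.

δ* = 0.6364; since δ = 0.6 < 0.6364, cooperation cannot be sustained

Work:
For Grim Trigger:
Cooperate forever: 8/(1-δ)
Defect then punished: 15 + 4·δ/(1-δ)
Need: 8/(1-δ) ≥ 15 + 4·δ/(1-δ)
Solving: δ ≥ (T-R)/(T-P) = (15-8)/(15-4) = 0.6364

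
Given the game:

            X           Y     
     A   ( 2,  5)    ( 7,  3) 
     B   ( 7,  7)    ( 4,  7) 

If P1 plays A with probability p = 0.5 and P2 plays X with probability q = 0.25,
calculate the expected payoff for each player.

E[P1] = 5.25, E[P2] = 5.25

Work:
E[P1] = p·q·π₁(A,X) + p·(1-q)·π₁(A,Y) + (1-p)·q·π₁(B,X) + (1-p)·(1-q)·π₁(B,Y)
= 0.5·0.25·2 + 0.5·0.75·7 + 0.5·0.25·7 + 0.5·0.75·4
= 5.25

E[P2] = 5.25 (similar calculation)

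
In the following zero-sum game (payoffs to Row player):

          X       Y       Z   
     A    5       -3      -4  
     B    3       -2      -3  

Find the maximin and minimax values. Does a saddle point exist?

Maximin = -3, Minimax = -3, Saddle: True

Work:
Row minimums: [-4, -3] → maximin = -3
Column maximums: [5, -2, -3] → minimax = -3
Saddle point exists! Game value = -3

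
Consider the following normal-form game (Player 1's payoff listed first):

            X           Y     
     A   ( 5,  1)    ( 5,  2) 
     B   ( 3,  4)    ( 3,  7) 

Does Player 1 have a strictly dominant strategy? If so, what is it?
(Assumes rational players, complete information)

Yes, Player 1's strictly dominant strategy is A

Work:
A strategy strictly dominates another if it gives a strictly higher payoff against every opponent action. Compare each pair of P1's strategies column-by-column:
  A vs B: [5 vs 3, 5 vs 3] → A strictly dominates B
  B vs A: [3 vs 5, 3 vs 5] → B does not strictly dominate A (column X: 3 ≤ 5)
A strictly dominates every other strategy → strictly dominant.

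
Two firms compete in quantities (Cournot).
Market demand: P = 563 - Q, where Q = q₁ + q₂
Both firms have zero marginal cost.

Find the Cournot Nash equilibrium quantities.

q₁* = q₂* = 187.67; P* = 187.67

Work:
Profit: π_i = P·q_i = (a - q_i - q_j)·q_i
FOC: ∂π_i/∂q_i = a - 2q_i - q_j = 0
Reaction function: q_i = (563 - q_j)/2
Symmetry: q* = 563/3 = 187.67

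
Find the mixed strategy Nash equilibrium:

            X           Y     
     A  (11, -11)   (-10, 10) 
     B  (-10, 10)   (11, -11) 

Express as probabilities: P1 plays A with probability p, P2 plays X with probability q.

p = 0.5, q = 0.5

Work:
Find probabilities that make opponent indifferent:
P2 chooses q to make P1 indifferent between A and B
P1 chooses p to make P2 indifferent between X and Y
Mixed NE: P1 plays (A: 0.5, B: 0.5), P2 plays (X: 0.5, Y: 0.5)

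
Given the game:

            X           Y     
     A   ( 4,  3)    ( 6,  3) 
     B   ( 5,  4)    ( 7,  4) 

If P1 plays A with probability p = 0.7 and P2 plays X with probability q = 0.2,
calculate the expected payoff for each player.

E[P1] = 5.9, E[P2] = 3.3

Work:
E[P1] = p·q·π₁(A,X) + p·(1-q)·π₁(A,Y) + (1-p)·q·π₁(B,X) + (1-p)·(1-q)·π₁(B,Y)
= 0.7·0.2·4 + 0.7·0.8·6 + 0.3·0.2·5 + 0.3·0.8·7
= 5.9

E[P2] = 3.3 (similar calculation)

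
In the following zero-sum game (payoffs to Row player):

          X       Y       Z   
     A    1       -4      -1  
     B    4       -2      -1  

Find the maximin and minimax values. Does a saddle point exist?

Maximin = -2, Minimax = -2, Saddle: True

Work:
Row minimums: [-4, -2] → maximin = -2
Column maximums: [4, -2, -1] → minimax = -2
Saddle point exists! Game value = -2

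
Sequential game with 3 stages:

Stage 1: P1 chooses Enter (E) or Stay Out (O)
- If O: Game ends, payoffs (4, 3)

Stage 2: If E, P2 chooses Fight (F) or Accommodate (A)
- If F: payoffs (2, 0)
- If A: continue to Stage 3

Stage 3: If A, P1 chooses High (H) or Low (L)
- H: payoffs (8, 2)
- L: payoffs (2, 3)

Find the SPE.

SPE: (E, A, H); Outcome (8, 2)

Work:
Stage 3: P1 chooses H (8 vs 2)
Stage 2: P2: F->0, A->2 (anticipating H). Choose A
Stage 1: P1: O->4, E->8 (anticipating A, H). Choose E
SPE path: E -> A -> H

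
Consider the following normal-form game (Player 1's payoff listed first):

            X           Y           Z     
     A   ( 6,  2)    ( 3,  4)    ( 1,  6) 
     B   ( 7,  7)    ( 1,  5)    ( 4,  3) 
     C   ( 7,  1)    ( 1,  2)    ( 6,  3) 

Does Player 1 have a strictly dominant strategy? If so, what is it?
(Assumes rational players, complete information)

No strictly dominant strategy exists for Player 1

Work:
A strategy strictly dominates another if it gives a strictly higher payoff against every opponent action. Compare each pair of P1's strategies column-by-column:
  A vs B: [6 vs 7, 3 vs 1, 1 vs 4] → A does not strictly dominate B (column X: 6 ≤ 7)
  A vs C: [6 vs 7, 3 vs 1, 1 vs 6] → A does not strictly dominate C (column X: 6 ≤ 7)
  B vs A: [7 vs 6, 1 vs 3, 4 vs 1] → B does not strictly dominate A (column Y: 1 ≤ 3)
  B vs C: [7 vs 7, 1 vs 1, 4 vs 6] → B does not strictly dominate C (column X: 7 ≤ 7)
  C vs A: [7 vs 6, 1 vs 3, 6 vs 1] → C does not strictly dominate A (column Y: 1 ≤ 3)
  C vs B: [7 vs 7, 1 vs 1, 6 vs 4] → C does not strictly dominate B (column X: 7 ≤ 7)
No single strategy strictly dominates all others → no strictly dominant strategy.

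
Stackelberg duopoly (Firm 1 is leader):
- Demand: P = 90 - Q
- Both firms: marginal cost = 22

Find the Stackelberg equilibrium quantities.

q₁* (leader) = 34.0, q₂* (follower) = 17.0

Work:
Follower's reaction: q₂ = (a - c - q₁)/2
Leader substitutes: π₁ = q₁·(a - q₁ - (a-c-q₁)/2 - c)
FOC: q₁* = (90 - 22)/2 = 34.00
Then: q₂* = (90 - 22 - 34.0)/2 = 17.00
Leader has first-mover advantage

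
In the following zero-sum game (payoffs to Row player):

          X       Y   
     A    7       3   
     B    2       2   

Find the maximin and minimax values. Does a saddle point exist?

Maximin = 3, Minimax = 3, Saddle: True

Work:
Row minimums: [3, 2] → maximin = 3
Column maximums: [7, 3] → minimax = 3
Saddle point exists! Game value = 3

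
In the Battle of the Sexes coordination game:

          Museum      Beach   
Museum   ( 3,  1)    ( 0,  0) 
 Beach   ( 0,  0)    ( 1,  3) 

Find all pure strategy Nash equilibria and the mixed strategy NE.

Pure NE: (Museum, Museum) and (Beach, Beach); Mixed NE: p = 0.75, q = 0.25

Work:
Check pure NE:
(Museum, Museum): (3, 1) - no unilateral deviation beneficial
(Beach, Beach): (1, 3) - no unilateral deviation beneficial
Mixed NE: P1 plays Museum with p = 0.75, P2 plays Museum with q = 0.25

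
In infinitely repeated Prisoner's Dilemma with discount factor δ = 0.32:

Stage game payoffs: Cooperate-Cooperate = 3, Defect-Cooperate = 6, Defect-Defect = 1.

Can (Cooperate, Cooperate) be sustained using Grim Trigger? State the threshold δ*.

δ* = 0.6; since δ = 0.32 < 0.6, cooperation cannot be sustained

Work:
For Grim Trigger:
Cooperate forever: 3/(1-δ)
Defect then punished: 6 + 1·δ/(1-δ)
Need: 3/(1-δ) ≥ 6 + 1·δ/(1-δ)
Solving: δ ≥ (T-R)/(T-P) = (6-3)/(6-1) = 0.6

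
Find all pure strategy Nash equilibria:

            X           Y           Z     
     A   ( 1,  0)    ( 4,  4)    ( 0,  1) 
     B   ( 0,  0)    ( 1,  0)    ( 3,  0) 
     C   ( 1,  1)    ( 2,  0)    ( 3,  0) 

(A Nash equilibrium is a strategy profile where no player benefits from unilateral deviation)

Nash equilibrium: (A, Y), (B, Z), (C, X)

Work:
Best responses:
  P1 vs X: payoffs [1, 0, 1] → best response A/C (payoff 1)
  P1 vs Y: payoffs [4, 1, 2] → best response A (payoff 4)
  P1 vs Z: payoffs [0, 3, 3] → best response B/C (payoff 3)
  P2 vs A: payoffs [0, 4, 1] → best response Y (payoff 4)
  P2 vs B: payoffs [0, 0, 0] → best response X/Y/Z (payoff 0)
  P2 vs C: payoffs [1, 0, 0] → best response X (payoff 1)
Mutual best responses: (A,Y), (B,Z), (C,X) → Nash equilibria.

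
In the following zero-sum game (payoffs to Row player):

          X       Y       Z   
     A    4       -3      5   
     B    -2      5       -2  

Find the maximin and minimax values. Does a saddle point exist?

Maximin = -2, Minimax = 4, Saddle: False

Work:
Row minimums: [-3, -2] → maximin = -2
Column maximums: [4, 5, 5] → minimax = 4
No saddle point (maximin ≠ minimax). Mixed strategy needed.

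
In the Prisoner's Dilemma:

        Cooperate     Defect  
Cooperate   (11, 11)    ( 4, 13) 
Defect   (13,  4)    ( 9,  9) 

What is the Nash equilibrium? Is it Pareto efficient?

(Defect, Defect) is NE; not Pareto efficient

Work:
Defect dominates Cooperate for both players:
If P2 cooperates: Defect (13) > Cooperate (11)
If P2 defects: Defect (9) > Cooperate (4)
NE: (Defect, Defect) with payoff (9, 9)
But (Cooperate, Cooperate) = (11, 11) Pareto dominates (9, 9)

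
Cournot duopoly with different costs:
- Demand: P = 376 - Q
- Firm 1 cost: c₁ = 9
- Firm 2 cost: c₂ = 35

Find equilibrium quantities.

q₁* = 131.0, q₂* = 105.0

Work:
Reaction: q₁ = (376 - 9 - q₂)/2
Reaction: q₂ = (376 - 35 - q₁)/2
Solve simultaneously:
q₁* = (376 - 2×9 + 35)/3 = 131.0
q₂* = (376 - 2×35 + 9)/3 = 105.0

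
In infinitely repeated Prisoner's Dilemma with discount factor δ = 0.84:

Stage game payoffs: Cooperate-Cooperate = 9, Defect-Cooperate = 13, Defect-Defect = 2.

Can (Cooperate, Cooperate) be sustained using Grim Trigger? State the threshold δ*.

δ* = 0.3636; since δ = 0.84 ≥ 0.3636, cooperation can be sustained

Work:
For Grim Trigger:
Cooperate forever: 9/(1-δ)
Defect then punished: 13 + 2·δ/(1-δ)
Need: 9/(1-δ) ≥ 13 + 2·δ/(1-δ)
Solving: δ ≥ (T-R)/(T-P) = (13-9)/(13-2) = 0.3636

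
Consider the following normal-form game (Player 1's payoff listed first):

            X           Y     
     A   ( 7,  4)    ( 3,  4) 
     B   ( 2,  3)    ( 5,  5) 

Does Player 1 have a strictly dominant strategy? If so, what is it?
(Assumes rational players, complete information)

No strictly dominant strategy exists for Player 1

Work:
A strategy strictly dominates another if it gives a strictly higher payoff against every opponent action. Compare each pair of P1's strategies column-by-column:
  A vs B: [7 vs 2, 3 vs 5] → A does not strictly dominate B (column Y: 3 ≤ 5)
  B vs A: [2 vs 7, 5 vs 3] → B does not strictly dominate A (column X: 2 ≤ 7)
No single strategy strictly dominates all others → no strictly dominant strategy.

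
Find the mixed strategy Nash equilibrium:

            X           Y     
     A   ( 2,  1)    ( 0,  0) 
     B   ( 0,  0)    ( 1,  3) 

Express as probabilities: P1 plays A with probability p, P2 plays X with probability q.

p = 0.75, q = 0.3333

Work:
Find probabilities that make opponent indifferent:
P2 chooses q to make P1 indifferent between A and B
P1 chooses p to make P2 indifferent between X and Y
Mixed NE: P1 plays (A: 0.75, B: 0.25), P2 plays (X: 0.3333, Y: 0.6667)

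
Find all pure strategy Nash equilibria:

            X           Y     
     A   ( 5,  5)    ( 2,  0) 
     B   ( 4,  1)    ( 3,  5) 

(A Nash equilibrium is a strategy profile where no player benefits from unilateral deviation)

Nash equilibrium: (A, X), (B, Y)

Work:
Best responses:
  P1 vs X: payoffs [5, 4] → best response A (payoff 5)
  P1 vs Y: payoffs [2, 3] → best response B (payoff 3)
  P2 vs A: payoffs [5, 0] → best response X (payoff 5)
  P2 vs B: payoffs [1, 5] → best response Y (payoff 5)
Mutual best responses: (A,X), (B,Y) → Nash equilibria.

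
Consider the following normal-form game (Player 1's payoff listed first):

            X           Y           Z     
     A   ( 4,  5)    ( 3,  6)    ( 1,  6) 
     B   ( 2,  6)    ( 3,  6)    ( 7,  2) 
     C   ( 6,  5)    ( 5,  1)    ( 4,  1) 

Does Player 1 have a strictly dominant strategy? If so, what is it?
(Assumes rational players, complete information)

No strictly dominant strategy exists for Player 1

Work:
A strategy strictly dominates another if it gives a strictly higher payoff against every opponent action. Compare each pair of P1's strategies column-by-column:
  A vs B: [4 vs 2, 3 vs 3, 1 vs 7] → A does not strictly dominate B (column Y: 3 ≤ 3)
  A vs C: [4 vs 6, 3 vs 5, 1 vs 4] → A does not strictly dominate C (column X: 4 ≤ 6)
  B vs A: [2 vs 4, 3 vs 3, 7 vs 1] → B does not strictly dominate A (column X: 2 ≤ 4)
  B vs C: [2 vs 6, 3 vs 5, 7 vs 4] → B does not strictly dominate C (column X: 2 ≤ 6)
  C vs A: [6 vs 4, 5 vs 3, 4 vs 1] → C strictly dominates A
  C vs B: [6 vs 2, 5 vs 3, 4 vs 7] → C does not strictly dominate B (column Z: 4 ≤ 7)
No single strategy strictly dominates all others → no strictly dominant strategy.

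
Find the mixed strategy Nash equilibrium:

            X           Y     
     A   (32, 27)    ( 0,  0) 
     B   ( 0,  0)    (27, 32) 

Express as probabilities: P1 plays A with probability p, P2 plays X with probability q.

p = 0.5424, q = 0.4576

Work:
Find probabilities that make opponent indifferent:
P2 chooses q to make P1 indifferent between A and B
P1 chooses p to make P2 indifferent between X and Y
Mixed NE: P1 plays (A: 0.5424, B: 0.4576), P2 plays (X: 0.4576, Y: 0.5424)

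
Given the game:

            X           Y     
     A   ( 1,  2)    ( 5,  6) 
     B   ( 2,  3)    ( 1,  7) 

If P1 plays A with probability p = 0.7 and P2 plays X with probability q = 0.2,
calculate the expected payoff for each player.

E[P1] = 3.3, E[P2] = 5.5

Work:
E[P1] = p·q·π₁(A,X) + p·(1-q)·π₁(A,Y) + (1-p)·q·π₁(B,X) + (1-p)·(1-q)·π₁(B,Y)
= 0.7·0.2·1 + 0.7·0.8·5 + 0.3·0.2·2 + 0.3·0.8·1
= 3.3

E[P2] = 5.5 (similar calculation)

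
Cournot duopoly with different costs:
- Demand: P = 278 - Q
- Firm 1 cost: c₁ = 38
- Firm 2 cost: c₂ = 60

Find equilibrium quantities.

q₁* = 87.33, q₂* = 65.33

Work:
Reaction: q₁ = (278 - 38 - q₂)/2
Reaction: q₂ = (278 - 60 - q₁)/2
Solve simultaneously:
q₁* = (278 - 2×38 + 60)/3 = 87.33
q₂* = (278 - 2×60 + 38)/3 = 65.33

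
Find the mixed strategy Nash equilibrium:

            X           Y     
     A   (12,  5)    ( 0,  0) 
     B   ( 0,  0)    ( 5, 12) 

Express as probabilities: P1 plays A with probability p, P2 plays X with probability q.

p = 0.7059, q = 0.2941

Work:
Find probabilities that make opponent indifferent:
P2 chooses q to make P1 indifferent between A and B
P1 chooses p to make P2 indifferent between X and Y
Mixed NE: P1 plays (A: 0.7059, B: 0.2941), P2 plays (X: 0.2941, Y: 0.7059)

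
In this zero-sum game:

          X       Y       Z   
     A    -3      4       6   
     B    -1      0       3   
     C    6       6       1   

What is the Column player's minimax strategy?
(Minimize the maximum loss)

Column should play X or Y or Z (all achieve the minimum), value = 6

Work:
Column player minimizes Row's maximum payoff:
Column X: max payoff to Row = 6
Column Y: max payoff to Row = 6
Column Z: max payoff to Row = 6
Minimum is 6, achieved by columns X, Y, Z (tied).
Each of X or Y or Z is a minimax strategy.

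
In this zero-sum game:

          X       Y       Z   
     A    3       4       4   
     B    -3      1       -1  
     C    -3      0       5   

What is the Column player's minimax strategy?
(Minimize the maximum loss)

Column should play X, value = 3

Work:
Column player minimizes Row's maximum payoff:
Column X: max payoff to Row = 3
Column Y: max payoff to Row = 4
Column Z: max payoff to Row = 5
Minimum is 3, achieved by column X.
Minimax strategy: X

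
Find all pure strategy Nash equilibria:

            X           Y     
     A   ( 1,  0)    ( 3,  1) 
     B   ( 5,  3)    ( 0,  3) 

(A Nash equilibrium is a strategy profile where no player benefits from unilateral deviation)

Nash equilibrium: (A, Y), (B, X)

Work:
Best responses:
  P1 vs X: payoffs [1, 5] → best response B (payoff 5)
  P1 vs Y: payoffs [3, 0] → best response A (payoff 3)
  P2 vs A: payoffs [0, 1] → best response Y (payoff 1)
  P2 vs B: payoffs [3, 3] → best response X/Y (payoff 3)
Mutual best responses: (A,Y), (B,X) → Nash equilibria.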